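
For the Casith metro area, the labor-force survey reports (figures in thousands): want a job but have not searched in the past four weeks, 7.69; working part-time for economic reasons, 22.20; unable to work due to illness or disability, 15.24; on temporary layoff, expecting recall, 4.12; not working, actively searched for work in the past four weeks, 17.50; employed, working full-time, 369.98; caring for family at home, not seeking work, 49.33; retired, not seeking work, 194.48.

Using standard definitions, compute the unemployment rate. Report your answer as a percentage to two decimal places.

Employed = 22.20 + 369.98 = 392.18 thousand (anyone who worked, including part-time for economic reasons, counts as employed).
Unemployed = 4.12 + 17.50 = 21.62 thousand (jobless and actively searching, or on temporary layoff).
Labor force = 392.18 + 21.62 = 413.80 thousand.
Unemployment rate = 21.62 / 413.80 = 5.22%.

Unemployment rate ≈ 5.22%.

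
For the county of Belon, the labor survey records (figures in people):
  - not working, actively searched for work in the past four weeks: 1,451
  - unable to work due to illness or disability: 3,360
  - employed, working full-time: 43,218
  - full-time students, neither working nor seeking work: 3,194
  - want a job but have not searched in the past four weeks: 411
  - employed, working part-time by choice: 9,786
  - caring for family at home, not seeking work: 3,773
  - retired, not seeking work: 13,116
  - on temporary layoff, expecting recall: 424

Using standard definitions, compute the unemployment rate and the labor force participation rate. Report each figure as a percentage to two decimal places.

Unemployment rate ≈ 3.42%; labor force participation rate ≈ 69.70%.

Employed = 43,218 + 9,786 = 53,004.
Unemployed = 1,451 + 424 = 1,875 (jobless and actively searching, or on temporary layoff).
Labor force = 53,004 + 1,875 = 54,879.
Not in labor force = 3,360 + 3,194 + 411 + 3,773 + 13,116 = 23,854 (those not working and not actively searching are outside the labor force — including those who want a job but have given up searching).
Civilian working-age population = 54,879 + 23,854 = 78,733.
Unemployment rate = 1,875 / 54,879 = 3.42%.
Labor force participation rate = 54,879 / 78,733 = 69.70%.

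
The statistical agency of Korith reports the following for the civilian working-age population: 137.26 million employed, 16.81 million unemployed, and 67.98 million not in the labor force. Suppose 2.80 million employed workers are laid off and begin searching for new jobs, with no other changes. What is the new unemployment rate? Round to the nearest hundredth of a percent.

Initially, labor force = 137.26 + 16.81 = 154.07 million, so u = 16.81/154.07 = 10.91%.
After the change, employed falls and unemployed rises by 2.80; labor force unchanged → E = 134.46, U = 19.61, labor force = 154.07 million.
New unemployment rate = 19.61 / 154.07 = 12.73%.

New unemployment rate ≈ 12.73%.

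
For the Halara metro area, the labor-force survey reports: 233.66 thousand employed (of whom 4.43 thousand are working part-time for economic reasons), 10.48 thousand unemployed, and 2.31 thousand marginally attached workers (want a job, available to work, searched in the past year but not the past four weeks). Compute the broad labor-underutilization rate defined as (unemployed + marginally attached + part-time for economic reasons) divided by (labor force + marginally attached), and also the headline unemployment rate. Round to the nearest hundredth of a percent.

Labor force = 233.66 + 10.48 = 244.14 thousand.
Numerator = 10.48 + 2.31 + 4.43 = 17.22 thousand.
Denominator = 244.14 + 2.31 = 246.45 thousand.
Broad rate = 17.22 / 246.45 = 6.99%.
Headline unemployment rate = 10.48 / 244.14 = 4.29%.

Broad underutilization rate ≈ 6.99%; headline unemployment rate ≈ 4.29%.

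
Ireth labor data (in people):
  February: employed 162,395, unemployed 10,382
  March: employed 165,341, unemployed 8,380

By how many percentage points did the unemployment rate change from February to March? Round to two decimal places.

The unemployment rate changed by −1.19 percentage points.

February: labor force = 162,395 + 10,382 = 172,777; u = 10,382/172,777 = 6.01%.
March: labor force = 165,341 + 8,380 = 173,721; u = 8,380/173,721 = 4.82%.
Change = 4.82% − 6.01% = −1.19 pp.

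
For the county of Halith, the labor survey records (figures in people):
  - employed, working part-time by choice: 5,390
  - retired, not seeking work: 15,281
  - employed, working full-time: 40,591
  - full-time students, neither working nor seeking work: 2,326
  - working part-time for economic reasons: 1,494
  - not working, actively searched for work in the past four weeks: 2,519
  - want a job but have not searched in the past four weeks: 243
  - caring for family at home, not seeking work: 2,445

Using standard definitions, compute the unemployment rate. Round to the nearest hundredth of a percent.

Employed = 5,390 + 40,591 + 1,494 = 47,475 (anyone who worked, including part-time for economic reasons, counts as employed).
Unemployed = 2,519.
Labor force = 47,475 + 2,519 = 49,994.
Unemployment rate = 2,519 / 49,994 = 5.04%.

Unemployment rate ≈ 5.04%.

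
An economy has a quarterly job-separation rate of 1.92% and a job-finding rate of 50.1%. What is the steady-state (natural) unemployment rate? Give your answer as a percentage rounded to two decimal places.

Steady-state unemployment rate ≈ 3.69%.

At steady state the flows balance: s·E = f·U, so U/(E+U) = s/(s+f).
u* = 1.92 / (1.92 + 50.1) = 1.92 / 52.02 = 3.69%.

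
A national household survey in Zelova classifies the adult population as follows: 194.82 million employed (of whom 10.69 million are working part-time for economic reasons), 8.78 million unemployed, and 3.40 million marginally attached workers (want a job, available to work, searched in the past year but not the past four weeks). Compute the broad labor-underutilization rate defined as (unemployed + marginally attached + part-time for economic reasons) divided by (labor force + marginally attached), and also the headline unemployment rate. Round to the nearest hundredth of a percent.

Broad underutilization rate ≈ 11.05%; headline unemployment rate ≈ 4.31%.

Labor force = 194.82 + 8.78 = 203.60 million.
Numerator = 8.78 + 3.40 + 10.69 = 22.87 million.
Denominator = 203.60 + 3.40 = 207.00 million.
Broad rate = 22.87 / 207.00 = 11.05%.
Headline unemployment rate = 8.78 / 203.60 = 4.31%.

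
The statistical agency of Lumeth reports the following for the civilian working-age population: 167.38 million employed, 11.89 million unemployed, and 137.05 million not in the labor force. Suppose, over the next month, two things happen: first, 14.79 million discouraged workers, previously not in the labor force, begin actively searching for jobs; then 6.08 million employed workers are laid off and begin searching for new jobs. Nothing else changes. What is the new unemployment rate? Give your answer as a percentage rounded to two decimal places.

New unemployment rate ≈ 16.88%.

Initially, labor force = 167.38 + 11.89 = 179.27 million, so u = 11.89/179.27 = 6.63%.
After the first change, unemployed and labor force both rise by 14.79 → E = 167.38, U = 26.68, labor force = 194.06 million.
After the second change, employed falls and unemployed rises by 6.08; labor force unchanged → E = 161.30, U = 32.76, labor force = 194.06 million.
New unemployment rate = 32.76 / 194.06 = 16.88%.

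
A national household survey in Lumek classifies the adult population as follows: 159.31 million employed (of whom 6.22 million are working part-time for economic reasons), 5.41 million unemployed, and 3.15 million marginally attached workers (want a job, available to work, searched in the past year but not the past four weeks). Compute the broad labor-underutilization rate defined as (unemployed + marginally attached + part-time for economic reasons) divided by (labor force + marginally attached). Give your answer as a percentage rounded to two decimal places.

Labor force = 159.31 + 5.41 = 164.72 million.
Numerator = 5.41 + 3.15 + 6.22 = 14.78 million.
Denominator = 164.72 + 3.15 = 167.87 million.
Broad rate = 14.78 / 167.87 = 8.80%.

Broad underutilization rate ≈ 8.80%.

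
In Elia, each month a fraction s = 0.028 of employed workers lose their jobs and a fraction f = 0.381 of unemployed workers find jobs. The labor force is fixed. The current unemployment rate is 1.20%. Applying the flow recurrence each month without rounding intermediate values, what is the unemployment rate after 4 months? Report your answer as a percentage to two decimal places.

With a fixed labor force, u_{t+1} = u_t + s·(1−u_t) − f·u_t = u_t·(1−s−f) + s.
Here 1−s−f = 0.591 and s = 0.028.
u_1 = 0.012000 × 0.591 + 0.028 = 0.035092.
u_2 = 0.035092 × 0.591 + 0.028 = 0.048739.
u_3 = 0.048739 × 0.591 + 0.028 = 0.056805.
u_4 = 0.056805 × 0.591 + 0.028 = 0.061572.

Unemployment rate after four months ≈ 6.16%.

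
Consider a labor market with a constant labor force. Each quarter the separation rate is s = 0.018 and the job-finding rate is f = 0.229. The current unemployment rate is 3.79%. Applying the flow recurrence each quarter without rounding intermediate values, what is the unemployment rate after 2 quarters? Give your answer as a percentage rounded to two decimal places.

With a fixed labor force, u_{t+1} = u_t + s·(1−u_t) − f·u_t = u_t·(1−s−f) + s.
Here 1−s−f = 0.753 and s = 0.018.
u_1 = 0.037900 × 0.753 + 0.018 = 0.046539.
u_2 = 0.046539 × 0.753 + 0.018 = 0.053044.

Unemployment rate after two quarters ≈ 5.30%.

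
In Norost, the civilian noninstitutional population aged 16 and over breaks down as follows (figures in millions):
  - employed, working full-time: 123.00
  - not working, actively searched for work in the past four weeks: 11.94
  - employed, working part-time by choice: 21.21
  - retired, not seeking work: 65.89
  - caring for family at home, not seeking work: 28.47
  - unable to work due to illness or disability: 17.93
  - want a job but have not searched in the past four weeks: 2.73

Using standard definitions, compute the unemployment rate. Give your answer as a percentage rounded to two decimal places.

Unemployment rate ≈ 7.65%.

Employed = 123.00 + 21.21 = 144.21 million.
Unemployed = 11.94 million.
Labor force = 144.21 + 11.94 = 156.15 million.
Unemployment rate = 11.94 / 156.15 = 7.65%.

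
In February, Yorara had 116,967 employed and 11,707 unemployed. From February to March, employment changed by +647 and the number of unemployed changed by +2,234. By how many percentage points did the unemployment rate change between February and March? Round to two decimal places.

The unemployment rate changed by +1.50 percentage points.

February: labor force = 116,967 + 11,707 = 128,674; u = 11,707/128,674 = 9.10%.
March: labor force = 117,614 + 13,941 = 131,555; u = 13,941/131,555 = 10.60%.
Change = 10.60% − 9.10% = +1.50 pp.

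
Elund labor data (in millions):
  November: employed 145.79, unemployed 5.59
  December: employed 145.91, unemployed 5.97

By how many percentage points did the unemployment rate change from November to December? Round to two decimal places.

November: labor force = 145.79 + 5.59 = 151.38; u = 5.59/151.38 = 3.69%.
December: labor force = 145.91 + 5.97 = 151.88; u = 5.97/151.88 = 3.93%.
Change = 3.93% − 3.69% = +0.24 pp.

The unemployment rate changed by +0.24 percentage points.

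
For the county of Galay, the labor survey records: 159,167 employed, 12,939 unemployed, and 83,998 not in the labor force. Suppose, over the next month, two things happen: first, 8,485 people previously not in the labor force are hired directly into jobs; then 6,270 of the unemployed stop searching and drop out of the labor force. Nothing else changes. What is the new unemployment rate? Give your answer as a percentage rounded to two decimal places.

Initially, labor force = 159,167 + 12,939 = 172,106, so u = 12,939/172,106 = 7.52%.
After the first change, employed and labor force both rise by 8,485; unemployed unchanged → E = 167,652, U = 12,939, labor force = 180,591.
After the second change, unemployed and labor force both fall by 6,270 → E = 167,652, U = 6,669, labor force = 174,321.
New unemployment rate = 6,669 / 174,321 = 3.83%.

New unemployment rate ≈ 3.83%.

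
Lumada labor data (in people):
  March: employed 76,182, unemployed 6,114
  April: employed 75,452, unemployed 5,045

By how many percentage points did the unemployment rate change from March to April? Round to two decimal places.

March: labor force = 76,182 + 6,114 = 82,296; u = 6,114/82,296 = 7.43%.
April: labor force = 75,452 + 5,045 = 80,497; u = 5,045/80,497 = 6.27%.
Change = 6.27% − 7.43% = −1.16 pp.

The unemployment rate changed by −1.16 percentage points.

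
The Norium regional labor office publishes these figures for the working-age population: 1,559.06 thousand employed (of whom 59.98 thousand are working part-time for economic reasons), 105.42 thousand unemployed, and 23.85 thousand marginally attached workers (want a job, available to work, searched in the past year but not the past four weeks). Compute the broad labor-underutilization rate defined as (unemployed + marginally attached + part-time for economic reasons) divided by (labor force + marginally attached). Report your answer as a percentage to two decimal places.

Broad underutilization rate ≈ 11.21%.

Labor force = 1,559.06 + 105.42 = 1,664.48 thousand.
Numerator = 105.42 + 23.85 + 59.98 = 189.25 thousand.
Denominator = 1,664.48 + 23.85 = 1,688.33 thousand.
Broad rate = 189.25 / 1,688.33 = 11.21%.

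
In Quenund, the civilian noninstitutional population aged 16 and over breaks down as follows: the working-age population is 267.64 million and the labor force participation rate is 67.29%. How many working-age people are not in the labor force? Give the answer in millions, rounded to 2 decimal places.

About 87.55 million are not in the labor force.

Share not in the labor force = 1 − 0.6729 = 0.3271.
Not in labor force = 0.3271 × 267.64 ≈ 87.55 million.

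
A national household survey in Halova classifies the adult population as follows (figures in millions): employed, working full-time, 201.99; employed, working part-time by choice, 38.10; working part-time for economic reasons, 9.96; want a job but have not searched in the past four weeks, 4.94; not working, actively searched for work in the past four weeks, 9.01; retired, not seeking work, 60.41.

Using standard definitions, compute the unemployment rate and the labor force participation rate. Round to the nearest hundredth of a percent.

Employed = 201.99 + 38.10 + 9.96 = 250.05 million (anyone who worked, including part-time for economic reasons, counts as employed).
Unemployed = 9.01 million.
Labor force = 250.05 + 9.01 = 259.06 million.
Not in labor force = 4.94 + 60.41 = 65.35 million (those not working and not actively searching are outside the labor force — including those who want a job but have given up searching).
Civilian working-age population = 259.06 + 65.35 = 324.41 million.
Unemployment rate = 9.01 / 259.06 = 3.48%.
Labor force participation rate = 259.06 / 324.41 = 79.86%.

Unemployment rate ≈ 3.48%; labor force participation rate ≈ 79.86%.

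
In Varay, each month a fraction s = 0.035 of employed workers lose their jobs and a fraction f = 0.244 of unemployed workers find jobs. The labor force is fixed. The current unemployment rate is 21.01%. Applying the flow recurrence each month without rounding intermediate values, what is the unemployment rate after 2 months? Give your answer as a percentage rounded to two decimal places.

With a fixed labor force, u_{t+1} = u_t + s·(1−u_t) − f·u_t = u_t·(1−s−f) + s.
Here 1−s−f = 0.721 and s = 0.035.
u_1 = 0.210100 × 0.721 + 0.035 = 0.186482.
u_2 = 0.186482 × 0.721 + 0.035 = 0.169454.

Unemployment rate after two months ≈ 16.95%.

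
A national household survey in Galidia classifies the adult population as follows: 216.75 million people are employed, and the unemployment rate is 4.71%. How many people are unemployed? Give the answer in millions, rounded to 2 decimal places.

About 10.71 million are unemployed.

Let U be the number unemployed. The labor force is E + U, and U/(E+U) = 0.0471.
So U = 0.0471 × 216.75 / (1 − 0.0471) = 10.2089 / 0.9529 ≈ 10.71 million.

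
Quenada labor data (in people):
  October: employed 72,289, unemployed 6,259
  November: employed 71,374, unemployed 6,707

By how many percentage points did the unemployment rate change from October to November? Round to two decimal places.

October: labor force = 72,289 + 6,259 = 78,548; u = 6,259/78,548 = 7.97%.
November: labor force = 71,374 + 6,707 = 78,081; u = 6,707/78,081 = 8.59%.
Change = 8.59% − 7.97% = +0.62 pp.

The unemployment rate changed by +0.62 percentage points.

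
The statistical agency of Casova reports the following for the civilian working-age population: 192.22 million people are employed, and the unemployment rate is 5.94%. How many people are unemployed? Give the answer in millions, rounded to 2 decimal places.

About 12.14 million are unemployed.

Let U be the number unemployed. The labor force is E + U, and U/(E+U) = 0.0594.
So U = 0.0594 × 192.22 / (1 − 0.0594) = 11.4179 / 0.9406 ≈ 12.14 million.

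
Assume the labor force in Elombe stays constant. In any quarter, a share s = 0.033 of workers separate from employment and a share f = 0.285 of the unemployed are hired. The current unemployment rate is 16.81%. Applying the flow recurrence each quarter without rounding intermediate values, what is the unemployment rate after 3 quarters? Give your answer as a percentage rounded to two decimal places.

Unemployment rate after three quarters ≈ 12.42%.

With a fixed labor force, u_{t+1} = u_t + s·(1−u_t) − f·u_t = u_t·(1−s−f) + s.
Here 1−s−f = 0.682 and s = 0.033.
u_1 = 0.168100 × 0.682 + 0.033 = 0.147644.
u_2 = 0.147644 × 0.682 + 0.033 = 0.133693.
u_3 = 0.133693 × 0.682 + 0.033 = 0.124179.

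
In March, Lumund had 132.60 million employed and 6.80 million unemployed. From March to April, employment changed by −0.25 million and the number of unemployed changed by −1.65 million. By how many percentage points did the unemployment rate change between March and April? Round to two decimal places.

March: labor force = 132.60 + 6.80 = 139.40; u = 6.80/139.40 = 4.88%.
April: labor force = 132.35 + 5.15 = 137.50; u = 5.15/137.50 = 3.75%.
Change = 3.75% − 4.88% = −1.13 pp.

The unemployment rate changed by −1.13 percentage points.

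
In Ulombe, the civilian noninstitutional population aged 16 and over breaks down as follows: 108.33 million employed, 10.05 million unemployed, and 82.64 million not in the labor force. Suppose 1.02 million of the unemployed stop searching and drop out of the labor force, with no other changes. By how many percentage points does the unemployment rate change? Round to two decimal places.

The unemployment rate changes by −0.80 percentage points.

Initially, labor force = 108.33 + 10.05 = 118.38 million, so u = 10.05/118.38 = 8.49%.
After the change, unemployed and labor force both fall by 1.02 → E = 108.33, U = 9.03, labor force = 117.36 million.
New unemployment rate = 9.03 / 117.36 = 7.69%.
Change = 7.69% − 8.49% = −0.80 percentage points.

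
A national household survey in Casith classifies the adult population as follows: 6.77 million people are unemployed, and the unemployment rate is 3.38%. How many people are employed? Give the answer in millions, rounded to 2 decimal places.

Labor force = U / u = 6.77 / 0.0338 ≈ 200.30 million.
Employed = labor force − unemployed = 200.30 − 6.77 = 193.53 million.

About 193.53 million are employed.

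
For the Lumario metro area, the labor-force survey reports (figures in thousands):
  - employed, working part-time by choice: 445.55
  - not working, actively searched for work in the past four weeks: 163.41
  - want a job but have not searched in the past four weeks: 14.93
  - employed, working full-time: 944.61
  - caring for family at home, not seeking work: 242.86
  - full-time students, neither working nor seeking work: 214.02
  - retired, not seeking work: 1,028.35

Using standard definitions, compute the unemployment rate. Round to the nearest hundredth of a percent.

Unemployment rate ≈ 10.52%.

Employed = 445.55 + 944.61 = 1,390.16 thousand.
Unemployed = 163.41 thousand.
Labor force = 1,390.16 + 163.41 = 1,553.57 thousand.
Unemployment rate = 163.41 / 1,553.57 = 10.52%.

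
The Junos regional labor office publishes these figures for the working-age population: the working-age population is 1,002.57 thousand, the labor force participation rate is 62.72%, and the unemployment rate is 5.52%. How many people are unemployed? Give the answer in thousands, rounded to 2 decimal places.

Labor force = 0.6272 × 1,002.57 = 628.81 thousand.
Unemployed = 0.0552 × 628.81 ≈ 34.71 thousand.

About 34.71 thousand are unemployed.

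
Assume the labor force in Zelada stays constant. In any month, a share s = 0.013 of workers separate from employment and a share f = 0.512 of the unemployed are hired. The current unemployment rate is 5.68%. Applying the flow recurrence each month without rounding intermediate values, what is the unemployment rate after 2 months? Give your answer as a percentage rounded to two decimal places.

Unemployment rate after two months ≈ 3.20%.

With a fixed labor force, u_{t+1} = u_t + s·(1−u_t) − f·u_t = u_t·(1−s−f) + s.
Here 1−s−f = 0.475 and s = 0.013.
u_1 = 0.056800 × 0.475 + 0.013 = 0.039980.
u_2 = 0.039980 × 0.475 + 0.013 = 0.031990.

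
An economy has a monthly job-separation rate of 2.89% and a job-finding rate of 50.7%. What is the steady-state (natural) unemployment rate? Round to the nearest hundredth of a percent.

Steady-state unemployment rate ≈ 5.39%.

At steady state the flows balance: s·E = f·U, so U/(E+U) = s/(s+f).
u* = 2.89 / (2.89 + 50.7) = 2.89 / 53.59 = 5.39%.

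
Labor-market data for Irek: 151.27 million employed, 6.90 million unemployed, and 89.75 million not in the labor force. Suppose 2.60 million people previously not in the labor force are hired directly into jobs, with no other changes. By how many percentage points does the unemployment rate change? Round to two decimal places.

Initially, labor force = 151.27 + 6.90 = 158.17 million, so u = 6.90/158.17 = 4.36%.
After the change, employed and labor force both rise by 2.60; unemployed unchanged → E = 153.87, U = 6.90, labor force = 160.77 million.
New unemployment rate = 6.90 / 160.77 = 4.29%.
Change = 4.29% − 4.36% = −0.07 percentage points.

The unemployment rate changes by −0.07 percentage points.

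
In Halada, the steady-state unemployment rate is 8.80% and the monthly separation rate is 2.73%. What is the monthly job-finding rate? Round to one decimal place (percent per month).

From u* = s/(s+f): f = s·(1−u)/u.
f = 2.73 × (1 − 0.0880) / 0.0880 = 2.4898 / 0.0880 ≈ 28.3% per month.

Job-finding rate ≈ 28.3% per month.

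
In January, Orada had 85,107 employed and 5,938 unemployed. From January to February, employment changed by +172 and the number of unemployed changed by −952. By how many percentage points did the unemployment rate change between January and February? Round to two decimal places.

The unemployment rate changed by −1.00 percentage points.

January: labor force = 85,107 + 5,938 = 91,045; u = 5,938/91,045 = 6.52%.
February: labor force = 85,279 + 4,986 = 90,265; u = 4,986/90,265 = 5.52%.
Change = 5.52% − 6.52% = −1.00 pp.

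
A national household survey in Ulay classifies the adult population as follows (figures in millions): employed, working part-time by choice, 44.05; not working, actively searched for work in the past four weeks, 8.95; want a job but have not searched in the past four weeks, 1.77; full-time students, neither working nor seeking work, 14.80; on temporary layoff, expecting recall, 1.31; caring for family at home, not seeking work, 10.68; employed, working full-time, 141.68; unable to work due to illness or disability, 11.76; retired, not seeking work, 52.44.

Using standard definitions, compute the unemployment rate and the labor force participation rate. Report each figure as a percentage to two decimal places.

Employed = 44.05 + 141.68 = 185.73 million.
Unemployed = 8.95 + 1.31 = 10.26 million (jobless and actively searching, or on temporary layoff).
Labor force = 185.73 + 10.26 = 195.99 million.
Not in labor force = 1.77 + 14.80 + 10.68 + 11.76 + 52.44 = 91.45 million (those not working and not actively searching are outside the labor force — including those who want a job but have given up searching).
Civilian working-age population = 195.99 + 91.45 = 287.44 million.
Unemployment rate = 10.26 / 195.99 = 5.23%.
Labor force participation rate = 195.99 / 287.44 = 68.18%.

Unemployment rate ≈ 5.23%; labor force participation rate ≈ 68.18%.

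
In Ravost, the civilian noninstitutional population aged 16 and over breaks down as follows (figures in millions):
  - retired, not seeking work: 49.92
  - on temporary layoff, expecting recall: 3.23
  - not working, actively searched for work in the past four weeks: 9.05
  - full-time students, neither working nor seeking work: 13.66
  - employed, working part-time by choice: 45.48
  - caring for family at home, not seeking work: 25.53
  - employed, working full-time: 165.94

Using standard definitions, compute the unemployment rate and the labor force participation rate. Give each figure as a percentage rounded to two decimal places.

Unemployment rate ≈ 5.49%; labor force participation rate ≈ 71.51%.

Employed = 45.48 + 165.94 = 211.42 million.
Unemployed = 3.23 + 9.05 = 12.28 million (jobless and actively searching, or on temporary layoff).
Labor force = 211.42 + 12.28 = 223.70 million.
Not in labor force = 49.92 + 13.66 + 25.53 = 89.11 million (those not working and not actively searching are outside the labor force).
Civilian working-age population = 223.70 + 89.11 = 312.81 million.
Unemployment rate = 12.28 / 223.70 = 5.49%.
Labor force participation rate = 223.70 / 312.81 = 71.51%.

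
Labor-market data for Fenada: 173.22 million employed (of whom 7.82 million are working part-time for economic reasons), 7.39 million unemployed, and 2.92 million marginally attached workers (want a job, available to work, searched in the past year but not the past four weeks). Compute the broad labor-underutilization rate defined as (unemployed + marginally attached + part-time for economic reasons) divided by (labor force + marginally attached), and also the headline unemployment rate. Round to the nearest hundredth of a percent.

Labor force = 173.22 + 7.39 = 180.61 million.
Numerator = 7.39 + 2.92 + 7.82 = 18.13 million.
Denominator = 180.61 + 2.92 = 183.53 million.
Broad rate = 18.13 / 183.53 = 9.88%.
Headline unemployment rate = 7.39 / 180.61 = 4.09%.

Broad underutilization rate ≈ 9.88%; headline unemployment rate ≈ 4.09%.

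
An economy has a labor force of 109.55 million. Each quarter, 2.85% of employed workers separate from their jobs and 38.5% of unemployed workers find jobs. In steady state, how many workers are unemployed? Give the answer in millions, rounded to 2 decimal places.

About 7.55 million are unemployed in steady state.

Steady-state unemployment rate u* = s/(s+f) = 2.85/(2.85+38.5) = 0.068924.
Unemployed = u* × labor force = 0.068924 × 109.55 ≈ 7.55 million.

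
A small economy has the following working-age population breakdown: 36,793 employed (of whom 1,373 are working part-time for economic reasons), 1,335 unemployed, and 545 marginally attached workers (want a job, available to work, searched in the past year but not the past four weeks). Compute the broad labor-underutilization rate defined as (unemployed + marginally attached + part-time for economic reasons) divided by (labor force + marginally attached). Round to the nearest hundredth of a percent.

Labor force = 36,793 + 1,335 = 38,128.
Numerator = 1,335 + 545 + 1,373 = 3,253.
Denominator = 38,128 + 545 = 38,673.
Broad rate = 3,253 / 38,673 = 8.41%.

Broad underutilization rate ≈ 8.41%.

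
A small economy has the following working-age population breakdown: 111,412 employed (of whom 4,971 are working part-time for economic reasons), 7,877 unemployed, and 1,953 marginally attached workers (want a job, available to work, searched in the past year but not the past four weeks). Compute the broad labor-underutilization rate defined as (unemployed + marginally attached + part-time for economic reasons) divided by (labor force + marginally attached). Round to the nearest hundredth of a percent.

Labor force = 111,412 + 7,877 = 119,289.
Numerator = 7,877 + 1,953 + 4,971 = 14,801.
Denominator = 119,289 + 1,953 = 121,242.
Broad rate = 14,801 / 121,242 = 12.21%.

Broad underutilization rate ≈ 12.21%.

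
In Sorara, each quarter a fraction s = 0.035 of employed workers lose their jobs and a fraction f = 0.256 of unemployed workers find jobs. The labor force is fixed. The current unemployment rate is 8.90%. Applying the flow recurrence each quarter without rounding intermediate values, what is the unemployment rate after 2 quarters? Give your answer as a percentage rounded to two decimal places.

Unemployment rate after two quarters ≈ 10.46%.

With a fixed labor force, u_{t+1} = u_t + s·(1−u_t) − f·u_t = u_t·(1−s−f) + s.
Here 1−s−f = 0.709 and s = 0.035.
u_1 = 0.089000 × 0.709 + 0.035 = 0.098101.
u_2 = 0.098101 × 0.709 + 0.035 = 0.104554.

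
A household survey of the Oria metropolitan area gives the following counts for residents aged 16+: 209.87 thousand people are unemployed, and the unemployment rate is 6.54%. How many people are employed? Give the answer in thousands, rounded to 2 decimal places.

About 2,999.15 thousand are employed.

Labor force = U / u = 209.87 / 0.0654 ≈ 3,209.02 thousand.
Employed = labor force − unemployed = 3,209.02 − 209.87 = 2,999.15 thousand.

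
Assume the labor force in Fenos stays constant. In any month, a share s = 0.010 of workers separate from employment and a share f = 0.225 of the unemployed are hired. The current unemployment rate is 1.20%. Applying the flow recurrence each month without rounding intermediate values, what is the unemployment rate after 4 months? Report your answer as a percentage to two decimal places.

Unemployment rate after four months ≈ 3.21%.

With a fixed labor force, u_{t+1} = u_t + s·(1−u_t) − f·u_t = u_t·(1−s−f) + s.
Here 1−s−f = 0.765 and s = 0.010.
u_1 = 0.012000 × 0.765 + 0.010 = 0.019180.
u_2 = 0.019180 × 0.765 + 0.010 = 0.024673.
u_3 = 0.024673 × 0.765 + 0.010 = 0.028875.
u_4 = 0.028875 × 0.765 + 0.010 = 0.032089.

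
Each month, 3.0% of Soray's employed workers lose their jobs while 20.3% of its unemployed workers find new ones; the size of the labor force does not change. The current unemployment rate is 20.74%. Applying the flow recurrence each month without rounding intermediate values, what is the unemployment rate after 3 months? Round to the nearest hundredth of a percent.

Unemployment rate after three months ≈ 16.42%.

With a fixed labor force, u_{t+1} = u_t + s·(1−u_t) − f·u_t = u_t·(1−s−f) + s.
Here 1−s−f = 0.767 and s = 0.030.
u_1 = 0.207400 × 0.767 + 0.030 = 0.189076.
u_2 = 0.189076 × 0.767 + 0.030 = 0.175021.
u_3 = 0.175021 × 0.767 + 0.030 = 0.164241.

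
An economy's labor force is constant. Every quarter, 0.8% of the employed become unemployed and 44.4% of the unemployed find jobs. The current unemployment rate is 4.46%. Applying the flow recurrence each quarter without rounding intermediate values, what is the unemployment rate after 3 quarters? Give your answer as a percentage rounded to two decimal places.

With a fixed labor force, u_{t+1} = u_t + s·(1−u_t) − f·u_t = u_t·(1−s−f) + s.
Here 1−s−f = 0.548 and s = 0.008.
u_1 = 0.044600 × 0.548 + 0.008 = 0.032441.
u_2 = 0.032441 × 0.548 + 0.008 = 0.025778.
u_3 = 0.025778 × 0.548 + 0.008 = 0.022126.

Unemployment rate after three quarters ≈ 2.21%.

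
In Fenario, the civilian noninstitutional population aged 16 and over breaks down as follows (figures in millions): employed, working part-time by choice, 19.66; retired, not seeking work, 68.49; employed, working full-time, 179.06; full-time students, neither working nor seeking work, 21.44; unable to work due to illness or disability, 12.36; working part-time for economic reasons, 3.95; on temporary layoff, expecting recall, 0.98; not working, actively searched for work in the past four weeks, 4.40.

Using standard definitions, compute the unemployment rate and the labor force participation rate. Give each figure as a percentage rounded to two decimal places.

Employed = 19.66 + 179.06 + 3.95 = 202.67 million (anyone who worked, including part-time for economic reasons, counts as employed).
Unemployed = 0.98 + 4.40 = 5.38 million (jobless and actively searching, or on temporary layoff).
Labor force = 202.67 + 5.38 = 208.05 million.
Not in labor force = 68.49 + 21.44 + 12.36 = 102.29 million (those not working and not actively searching are outside the labor force).
Civilian working-age population = 208.05 + 102.29 = 310.34 million.
Unemployment rate = 5.38 / 208.05 = 2.59%.
Labor force participation rate = 208.05 / 310.34 = 67.04%.

Unemployment rate ≈ 2.59%; labor force participation rate ≈ 67.04%.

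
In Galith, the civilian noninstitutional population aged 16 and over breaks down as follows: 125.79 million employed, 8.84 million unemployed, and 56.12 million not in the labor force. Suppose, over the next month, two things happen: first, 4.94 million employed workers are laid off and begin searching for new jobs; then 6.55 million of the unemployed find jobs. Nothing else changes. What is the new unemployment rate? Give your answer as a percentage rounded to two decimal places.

New unemployment rate ≈ 5.37%.

Initially, labor force = 125.79 + 8.84 = 134.63 million, so u = 8.84/134.63 = 6.57%.
After the first change, employed falls and unemployed rises by 4.94; labor force unchanged → E = 120.85, U = 13.78, labor force = 134.63 million.
After the second change, unemployed falls and employed rises by 6.55; labor force unchanged → E = 127.40, U = 7.23, labor force = 134.63 million.
New unemployment rate = 7.23 / 134.63 = 5.37%.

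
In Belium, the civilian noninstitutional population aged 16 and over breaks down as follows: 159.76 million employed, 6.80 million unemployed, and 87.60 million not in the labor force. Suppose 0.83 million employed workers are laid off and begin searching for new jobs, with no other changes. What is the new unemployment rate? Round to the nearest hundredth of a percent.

New unemployment rate ≈ 4.58%.

Initially, labor force = 159.76 + 6.80 = 166.56 million, so u = 6.80/166.56 = 4.08%.
After the change, employed falls and unemployed rises by 0.83; labor force unchanged → E = 158.93, U = 7.63, labor force = 166.56 million.
New unemployment rate = 7.63 / 166.56 = 4.58%.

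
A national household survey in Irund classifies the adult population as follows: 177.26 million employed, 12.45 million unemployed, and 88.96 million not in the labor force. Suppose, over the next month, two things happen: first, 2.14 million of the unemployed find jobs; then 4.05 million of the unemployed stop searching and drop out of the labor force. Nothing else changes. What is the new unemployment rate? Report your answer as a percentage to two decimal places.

Initially, labor force = 177.26 + 12.45 = 189.71 million, so u = 12.45/189.71 = 6.56%.
After the first change, unemployed falls and employed rises by 2.14; labor force unchanged → E = 179.40, U = 10.31, labor force = 189.71 million.
After the second change, unemployed and labor force both fall by 4.05 → E = 179.40, U = 6.26, labor force = 185.66 million.
New unemployment rate = 6.26 / 185.66 = 3.37%.

New unemployment rate ≈ 3.37%.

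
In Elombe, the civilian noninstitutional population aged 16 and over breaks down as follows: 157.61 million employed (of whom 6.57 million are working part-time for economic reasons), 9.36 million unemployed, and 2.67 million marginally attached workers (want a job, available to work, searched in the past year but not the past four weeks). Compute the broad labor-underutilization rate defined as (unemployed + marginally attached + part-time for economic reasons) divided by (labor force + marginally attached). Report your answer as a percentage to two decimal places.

Broad underutilization rate ≈ 10.96%.

Labor force = 157.61 + 9.36 = 166.97 million.
Numerator = 9.36 + 2.67 + 6.57 = 18.60 million.
Denominator = 166.97 + 2.67 = 169.64 million.
Broad rate = 18.60 / 169.64 = 10.96%.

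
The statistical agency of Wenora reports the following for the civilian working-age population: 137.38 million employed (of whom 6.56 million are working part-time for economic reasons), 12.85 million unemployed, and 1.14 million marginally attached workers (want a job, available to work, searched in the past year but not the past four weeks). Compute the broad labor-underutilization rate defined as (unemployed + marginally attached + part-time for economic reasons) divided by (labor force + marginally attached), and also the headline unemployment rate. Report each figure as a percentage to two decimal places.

Labor force = 137.38 + 12.85 = 150.23 million.
Numerator = 12.85 + 1.14 + 6.56 = 20.55 million.
Denominator = 150.23 + 1.14 = 151.37 million.
Broad rate = 20.55 / 151.37 = 13.58%.
Headline unemployment rate = 12.85 / 150.23 = 8.55%.

Broad underutilization rate ≈ 13.58%; headline unemployment rate ≈ 8.55%.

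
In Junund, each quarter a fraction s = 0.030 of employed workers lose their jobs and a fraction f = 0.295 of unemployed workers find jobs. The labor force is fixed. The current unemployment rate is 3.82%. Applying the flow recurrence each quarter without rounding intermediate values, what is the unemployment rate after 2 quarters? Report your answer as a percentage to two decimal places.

Unemployment rate after two quarters ≈ 6.77%.

With a fixed labor force, u_{t+1} = u_t + s·(1−u_t) − f·u_t = u_t·(1−s−f) + s.
Here 1−s−f = 0.675 and s = 0.030.
u_1 = 0.038200 × 0.675 + 0.030 = 0.055785.
u_2 = 0.055785 × 0.675 + 0.030 = 0.067655.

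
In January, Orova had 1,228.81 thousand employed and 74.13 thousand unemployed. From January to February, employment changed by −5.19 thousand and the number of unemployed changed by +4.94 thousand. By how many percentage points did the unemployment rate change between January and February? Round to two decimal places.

The unemployment rate changed by +0.38 percentage points.

January: labor force = 1,228.81 + 74.13 = 1,302.94; u = 74.13/1,302.94 = 5.69%.
February: labor force = 1,223.62 + 79.07 = 1,302.69; u = 79.07/1,302.69 = 6.07%.
Change = 6.07% − 5.69% = +0.38 pp.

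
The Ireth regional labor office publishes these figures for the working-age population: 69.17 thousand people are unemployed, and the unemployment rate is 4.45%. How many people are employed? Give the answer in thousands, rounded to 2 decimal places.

About 1,485.21 thousand are employed.

Labor force = U / u = 69.17 / 0.0445 ≈ 1,554.38 thousand.
Employed = labor force − unemployed = 1,554.38 − 69.17 = 1,485.21 thousand.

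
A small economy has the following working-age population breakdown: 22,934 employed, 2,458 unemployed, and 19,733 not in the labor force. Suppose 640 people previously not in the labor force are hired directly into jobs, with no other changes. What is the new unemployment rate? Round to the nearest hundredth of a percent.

New unemployment rate ≈ 9.44%.

Initially, labor force = 22,934 + 2,458 = 25,392, so u = 2,458/25,392 = 9.68%.
After the change, employed and labor force both rise by 640; unemployed unchanged → E = 23,574, U = 2,458, labor force = 26,032.
New unemployment rate = 2,458 / 26,032 = 9.44%.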